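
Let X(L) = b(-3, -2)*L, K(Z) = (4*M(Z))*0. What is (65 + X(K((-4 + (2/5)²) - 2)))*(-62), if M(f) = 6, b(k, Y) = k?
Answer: -4030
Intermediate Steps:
K(Z) = 0 (K(Z) = (4*6)*0 = 24*0 = 0)
X(L) = -3*L
(65 + X(K((-4 + (2/5)²) - 2)))*(-62) = (65 - 3*0)*(-62) = (65 + 0)*(-62) = 65*(-62) = -4030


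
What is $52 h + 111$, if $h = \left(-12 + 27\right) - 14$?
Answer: $163$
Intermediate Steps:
$h = 1$ ($h = 15 - 14 = 1$)
$52 h + 111 = 52 \cdot 1 + 111 = 52 + 111 = 163$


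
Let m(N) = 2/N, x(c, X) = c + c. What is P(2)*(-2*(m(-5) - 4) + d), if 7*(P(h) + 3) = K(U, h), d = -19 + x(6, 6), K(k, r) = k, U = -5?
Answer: -234/35 ≈ -6.6857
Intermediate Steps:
x(c, X) = 2*c
d = -7 (d = -19 + 2*6 = -19 + 12 = -7)
P(h) = -26/7 (P(h) = -3 + (1/7)*(-5) = -3 - 5/7 = -26/7)
P(2)*(-2*(m(-5) - 4) + d) = -26*(-2*(2/(-5) - 4) - 7)/7 = -26*(-2*(2*(-1/5) - 4) - 7)/7 = -26*(-2*(-2/5 - 4) - 7)/7 = -26*(-2*(-22/5) - 7)/7 = -26*(44/5 - 7)/7 = -26/7*9/5 = -234/35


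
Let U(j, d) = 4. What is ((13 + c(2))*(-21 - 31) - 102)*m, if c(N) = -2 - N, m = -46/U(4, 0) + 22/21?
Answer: 41705/7 ≈ 5957.9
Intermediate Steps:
m = -439/42 (m = -46/4 + 22/21 = -46*1/4 + 22*(1/21) = -23/2 + 22/21 = -439/42 ≈ -10.452)
((13 + c(2))*(-21 - 31) - 102)*m = ((13 + (-2 - 1*2))*(-21 - 31) - 102)*(-439/42) = ((13 + (-2 - 2))*(-52) - 102)*(-439/42) = ((13 - 4)*(-52) - 102)*(-439/42) = (9*(-52) - 102)*(-439/42) = (-468 - 102)*(-439/42) = -570*(-439/42) = 41705/7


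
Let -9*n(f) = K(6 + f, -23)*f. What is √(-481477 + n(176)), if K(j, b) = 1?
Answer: I*√4333469/3 ≈ 693.9*I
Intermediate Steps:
n(f) = -f/9
√(-481477 + n(176)) = √(-481477 - ⅑*176) = √(-481477 - 176/9) = √(-4333469/9) = I*√4333469/3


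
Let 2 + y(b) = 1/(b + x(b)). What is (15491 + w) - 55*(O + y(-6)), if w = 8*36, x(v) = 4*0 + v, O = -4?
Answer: 193363/12 ≈ 16114.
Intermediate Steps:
x(v) = v (x(v) = 0 + v = v)
y(b) = -2 + 1/(2*b) (y(b) = -2 + 1/(b + b) = -2 + 1/(2*b))
w = 288
(15491 + w) - 55*(O + y(-6)) = (15491 + 288) - 55*(-4 + (-2 + (½)/(-6))) = 15779 - 55*(-4 + (-2 + (½)*(-⅙))) = 15779 - 55*(-4 + (-2 - 1/12)) = 15779 - 55*(-4 - 25/12) = 15779 - 55*(-73/12) = 15779 + 4015/12 = 193363/12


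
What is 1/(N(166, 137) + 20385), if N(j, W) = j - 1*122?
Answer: 1/20429 ≈ 4.8950e-5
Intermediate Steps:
N(j, W) = -122 + j (N(j, W) = j - 122 = -122 + j)
1/(N(166, 137) + 20385) = 1/((-122 + 166) + 20385) = 1/(44 + 20385) = 1/20429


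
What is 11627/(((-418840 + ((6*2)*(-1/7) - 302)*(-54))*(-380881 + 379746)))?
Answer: 81389/3197381260 ≈ 2.5455e-5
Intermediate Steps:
11627/(((-418840 + ((6*2)*(-1/7) - 302)*(-54))*(-380881 + 379746))) = 11627/(((-418840 + (12*(-1*⅐) - 302)*(-54))*(-1135))) = 11627/(((-418840 + (12*(-⅐) - 302)*(-54))*(-1135))) = 11627/(((-418840 + (-12/7 - 302)*(-54))*(-1135))) = 11627/(((-418840 - 2126/7*(-54))*(-1135))) = 11627/(((-418840 + 114804/7)*(-1135))) = 11627/((-2817076/7*(-1135))) = 11627/(3197381260/7) = 11627*(7/3197381260) = 81389/3197381260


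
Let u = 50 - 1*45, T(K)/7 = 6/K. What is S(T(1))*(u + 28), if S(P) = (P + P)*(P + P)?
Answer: 232848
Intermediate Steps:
T(K) = 42/K (T(K) = 7*(6/K) = 42/K)
S(P) = 4*P**2 (S(P) = (2*P)*(2*P) = 4*P**2)
u = 5 (u = 50 - 45 = 5)
S(T(1))*(u + 28) = (4*(42/1)**2)*(5 + 28) = (4*(42*1)**2)*33 = (4*42**2)*33 = (4*1764)*33 = 7056*33 = 232848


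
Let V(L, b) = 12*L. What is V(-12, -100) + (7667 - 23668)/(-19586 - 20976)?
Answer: -5824927/40562 ≈ -143.61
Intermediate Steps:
V(-12, -100) + (7667 - 23668)/(-19586 - 20976) = 12*(-12) + (7667 - 23668)/(-19586 - 20976) = -144 - 16001/(-40562) = -144 - 16001*(-1/40562) = -144 + 16001/40562 = -5824927/40562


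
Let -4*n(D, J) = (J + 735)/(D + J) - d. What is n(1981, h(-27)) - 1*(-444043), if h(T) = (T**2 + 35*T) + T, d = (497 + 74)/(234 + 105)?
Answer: 523244698457/1178364 ≈ 4.4404e+5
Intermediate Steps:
d = 571/339 ≈ 1.6844
h(T) = T**2 + 36*T
n(D, J) = 571/1356 - (735 + J)/(4*(D + J)) (n(D, J) = -((J + 735)/(D + J) - 1*571/339)/4 = -((735 + J)/(D + J) - 571/339)/4 = -(-571/339 + (735 + J)/(D + J))/4 = 571/1356 - (735 + J)/(4*(D + J)))
n(1981, h(-27)) - 1*(-444043) = (-249165 + 232*(-27*(36 - 27)) + 571*1981)/(1356*(1981 - 27*(36 - 27))) - 1*(-444043) = (-249165 + 232*(-27*9) + 1131151)/(1356*(1981 - 27*9)) + 444043 = (-249165 + 232*(-243) + 1131151)/(1356*(1981 - 243)) + 444043 = (1/1356)*(-249165 - 56376 + 1131151)/1738 + 444043 = (1/1356)*(1/1738)*825610 + 444043 = 412805/1178364 + 444043 = 523244698457/1178364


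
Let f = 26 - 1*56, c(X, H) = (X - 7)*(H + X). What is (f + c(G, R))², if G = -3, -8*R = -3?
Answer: 225/16 ≈ 14.063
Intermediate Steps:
R = 3/8 (R = -⅛*(-3) = 3/8 ≈ 0.37500)
c(X, H) = (-7 + X)*(H + X)
f = -30 (f = 26 - 56 = -30)
(f + c(G, R))² = (-30 + ((-3)² - 7*3/8 - 7*(-3) + (3/8)*(-3)))² = (-30 + (9 - 21/8 + 21 - 9/8))² = (-30 + 105/4)² = (-15/4)² = 225/16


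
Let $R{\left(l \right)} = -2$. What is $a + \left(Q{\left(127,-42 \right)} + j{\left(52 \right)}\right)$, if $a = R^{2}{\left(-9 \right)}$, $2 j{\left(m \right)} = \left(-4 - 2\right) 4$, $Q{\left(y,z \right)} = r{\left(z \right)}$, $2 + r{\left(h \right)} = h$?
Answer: $-52$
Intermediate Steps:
$r{\left(h \right)} = -2 + h$
$Q{\left(y,z \right)} = -2 + z$
$j{\left(m \right)} = -12$ ($j{\left(m \right)} = \frac{\left(-4 - 2\right) 4}{2} = \frac{\left(-6\right) 4}{2} = \frac{1}{2} \left(-24\right) = -12$)
$a = 4$ ($a = \left(-2\right)^{2} = 4$)
$a + \left(Q{\left(127,-42 \right)} + j{\left(52 \right)}\right) = 4 - 56 = -52$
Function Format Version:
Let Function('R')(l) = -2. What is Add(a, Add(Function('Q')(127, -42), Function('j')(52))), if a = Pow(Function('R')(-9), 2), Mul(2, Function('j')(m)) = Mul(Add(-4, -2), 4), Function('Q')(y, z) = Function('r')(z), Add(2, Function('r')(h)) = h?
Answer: -52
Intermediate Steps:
Function('r')(h) = Add(-2, h)
Function('Q')(y, z) = Add(-2, z)
Function('j')(m) = -12 (Function('j')(m) = Mul(Rational(1, 2), Mul(Add(-4, -2), 4)) = Mul(Rational(1, 2), Mul(-6, 4)) = Mul(Rational(1, 2), -24) = -12)
a = 4 (a = Pow(-2, 2) = 4)
Add(a, Add(Function('Q')(127, -42), Function('j')(52))) = Add(4, Add(Add(-2, -42), -12)) = Add(4, Add(-44, -12)) = Add(4, -56) = -52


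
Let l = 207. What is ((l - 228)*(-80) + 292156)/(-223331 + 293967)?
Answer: 73459/17659 ≈ 4.1599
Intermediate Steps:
((l - 228)*(-80) + 292156)/(-223331 + 293967) = ((207 - 228)*(-80) + 292156)/(-223331 + 293967) = (-21*(-80) + 292156)/70636 = (1680 + 292156)*(1/70636) = 293836*(1/70636) = 73459/17659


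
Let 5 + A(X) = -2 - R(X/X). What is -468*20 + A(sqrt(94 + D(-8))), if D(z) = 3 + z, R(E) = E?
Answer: -9368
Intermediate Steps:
A(X) = -8 (A(X) = -5 + (-2 - X/X) = -5 + (-2 - 1*1) = -5 + (-2 - 1) = -5 - 3 = -8)
-468*20 + A(sqrt(94 + D(-8))) = -468*20 - 8 = -9360 - 8 = -9368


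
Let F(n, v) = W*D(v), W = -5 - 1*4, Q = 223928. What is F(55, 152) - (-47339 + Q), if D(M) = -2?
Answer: -176571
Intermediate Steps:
W = -9 (W = -5 - 4 = -9)
F(n, v) = 18 (F(n, v) = -9*(-2) = 18)
F(55, 152) - (-47339 + Q) = 18 - (-47339 + 223928) = 18 - 1*176589 = 18 - 176589 = -176571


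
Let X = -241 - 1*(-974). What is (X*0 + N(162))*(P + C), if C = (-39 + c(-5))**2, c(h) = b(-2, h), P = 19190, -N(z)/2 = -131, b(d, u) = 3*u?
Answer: 5791772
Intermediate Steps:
N(z) = 262 (N(z) = -2*(-131) = 262)
c(h) = 3*h
X = 733 (X = -241 + 974 = 733)
C = 2916 (C = (-39 + 3*(-5))**2 = (-39 - 15)**2 = (-54)**2 = 2916)
(X*0 + N(162))*(P + C) = (733*0 + 262)*(19190 + 2916) = (0 + 262)*22106 = 262*22106 = 5791772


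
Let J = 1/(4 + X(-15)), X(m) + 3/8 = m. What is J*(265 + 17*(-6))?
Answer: -1304/91 ≈ -14.330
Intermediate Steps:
X(m) = -3/8 + m
J = -8/91 (J = 1/(4 + (-3/8 - 15)) = 1/(4 - 123/8) = 1/(-91/8) = -8/91 ≈ -0.087912)
J*(265 + 17*(-6)) = -8*(265 + 17*(-6))/91 = -8*(265 - 102)/91 = -8/91*163 = -1304/91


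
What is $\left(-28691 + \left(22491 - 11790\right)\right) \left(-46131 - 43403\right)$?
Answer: $1610716660$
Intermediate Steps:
$\left(-28691 + \left(22491 - 11790\right)\right) \left(-46131 - 43403\right) = \left(-28691 + 10701\right) \left(-89534\right) = \left(-17990\right) \left(-89534\right) = 1610716660$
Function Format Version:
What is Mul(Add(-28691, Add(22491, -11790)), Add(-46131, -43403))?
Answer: 1610716660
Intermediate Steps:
Mul(Add(-28691, Add(22491, -11790)), Add(-46131, -43403)) = Mul(Add(-28691, 10701), -89534) = Mul(-17990, -89534) = 1610716660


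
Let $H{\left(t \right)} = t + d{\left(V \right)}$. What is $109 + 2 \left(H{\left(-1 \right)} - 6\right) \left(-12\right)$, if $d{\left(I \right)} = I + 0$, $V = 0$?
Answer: $277$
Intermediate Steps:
$d{\left(I \right)} = I$
$H{\left(t \right)} = t$ ($H{\left(t \right)} = t + 0 = t$)
$109 + 2 \left(H{\left(-1 \right)} - 6\right) \left(-12\right) = 109 + 2 \left(-1 - 6\right) \left(-12\right) = 109 + 2 \left(-7\right) \left(-12\right) = 109 - -168 = 109 + 168 = 277$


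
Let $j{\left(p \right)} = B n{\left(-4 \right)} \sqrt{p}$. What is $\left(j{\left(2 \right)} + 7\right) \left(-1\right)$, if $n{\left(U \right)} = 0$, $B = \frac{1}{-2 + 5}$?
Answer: $-7$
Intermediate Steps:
$B = \frac{1}{3} \approx 0.33333$
$j{\left(p \right)} = 0$ ($j{\left(p \right)} = \frac{1}{3} \cdot 0 \sqrt{p} = 0 \sqrt{p} = 0$)
$\left(j{\left(2 \right)} + 7\right) \left(-1\right) = \left(0 + 7\right) \left(-1\right) = 7 \left(-1\right) = -7$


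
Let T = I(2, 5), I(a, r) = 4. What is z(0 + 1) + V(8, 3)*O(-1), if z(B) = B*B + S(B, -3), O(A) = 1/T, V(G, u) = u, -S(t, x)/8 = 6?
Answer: -185/4 ≈ -46.250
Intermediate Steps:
S(t, x) = -48 (S(t, x) = -8*6 = -48)
T = 4
O(A) = ¼ (O(A) = 1/4 = ¼)
z(B) = -48 + B² (z(B) = B*B - 48 = B² - 48 = -48 + B²)
z(0 + 1) + V(8, 3)*O(-1) = (-48 + (0 + 1)²) + 3*(¼) = (-48 + 1²) + ¾ = (-48 + 1) + ¾ = -47 + ¾ = -185/4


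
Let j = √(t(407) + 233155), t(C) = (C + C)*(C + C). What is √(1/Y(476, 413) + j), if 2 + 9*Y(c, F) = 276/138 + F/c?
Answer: √(36108 + 3481*√895751)/59 ≈ 30.932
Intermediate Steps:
t(C) = 4*C² (t(C) = (2*C)*(2*C) = 4*C²)
Y(c, F) = F/(9*c) (Y(c, F) = -2/9 + (276/138 + F/c)/9 = -2/9 + (276*(1/138) + F/c)/9 = -2/9 + (2 + F/c)/9 = -2/9 + (2/9 + F/(9*c)) = F/(9*c))
j = √895751 (j = √(4*407² + 233155) = √(4*165649 + 233155) = √(662596 + 233155) = √895751 ≈ 946.44)
√(1/Y(476, 413) + j) = √(1/((⅑)*413/476) + √895751) = √(1/((⅑)*413*(1/476)) + √895751) = √(1/(59/612) + √895751) = √(612/59 + √895751)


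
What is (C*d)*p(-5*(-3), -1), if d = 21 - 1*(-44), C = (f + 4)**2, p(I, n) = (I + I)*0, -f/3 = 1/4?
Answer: 0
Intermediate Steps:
f = -3/4 ≈ -0.75000
p(I, n) = 0 (p(I, n) = (2*I)*0 = 0)
C = 169/16 (C = (-3/4 + 4)**2 = (13/4)**2 = 169/16 ≈ 10.563)
d = 65 (d = 21 + 44 = 65)
(C*d)*p(-5*(-3), -1) = ((169/16)*65)*0 = (10985/16)*0 = 0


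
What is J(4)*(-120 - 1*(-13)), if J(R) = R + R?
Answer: -856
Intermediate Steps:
J(R) = 2*R
J(4)*(-120 - 1*(-13)) = (2*4)*(-120 - 1*(-13)) = 8*(-120 + 13) = 8*(-107) = -856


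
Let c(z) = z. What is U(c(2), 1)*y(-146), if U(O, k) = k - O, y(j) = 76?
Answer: -76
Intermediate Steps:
U(c(2), 1)*y(-146) = (1 - 1*2)*76 = (1 - 2)*76 = -1*76 = -76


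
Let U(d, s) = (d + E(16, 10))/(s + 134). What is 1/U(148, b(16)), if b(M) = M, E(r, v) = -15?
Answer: 150/133 ≈ 1.1278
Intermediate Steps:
U(d, s) = (-15 + d)/(134 + s) (U(d, s) = (d - 15)/(s + 134) = (-15 + d)/(134 + s))
1/U(148, b(16)) = 1/((-15 + 148)/(134 + 16)) = 1/(133/150) = 150/133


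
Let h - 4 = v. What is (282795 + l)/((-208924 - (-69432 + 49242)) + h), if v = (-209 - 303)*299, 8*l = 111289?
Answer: -2373649/2734544 ≈ -0.86802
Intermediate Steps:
l = 111289/8 (l = (1/8)*111289 = 111289/8 ≈ 13911.)
v = -153088 (v = -512*299 = -153088)
h = -153084 (h = 4 - 153088 = -153084)
(282795 + l)/((-208924 - (-69432 + 49242)) + h) = (282795 + 111289/8)/((-208924 - (-69432 + 49242)) - 153084) = 2373649/(8*((-208924 - 1*(-20190)) - 153084)) = 2373649/(8*((-208924 + 20190) - 153084)) = 2373649/(8*(-188734 - 153084)) = (2373649/8)/(-341818) = (2373649/8)*(-1/341818) = -2373649/2734544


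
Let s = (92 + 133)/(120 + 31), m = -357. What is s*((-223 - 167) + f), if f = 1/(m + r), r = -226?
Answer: -51158475/88033 ≈ -581.13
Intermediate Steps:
f = -1/583 (f = 1/(-357 - 226) = 1/(-583) = -1/583 ≈ -0.0017153)
s = 225/151 ≈ 1.4901
s*((-223 - 167) + f) = 225*((-223 - 167) - 1/583)/151 = 225*(-390 - 1/583)/151 = (225/151)*(-227371/583) = -51158475/88033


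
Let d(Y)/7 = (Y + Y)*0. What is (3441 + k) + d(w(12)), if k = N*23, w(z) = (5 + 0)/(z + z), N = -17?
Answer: 3050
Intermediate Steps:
w(z) = 5/(2*z) (w(z) = 5/((2*z)) = 5*(1/(2*z)) = 5/(2*z))
d(Y) = 0 (d(Y) = 7*((Y + Y)*0) = 7*((2*Y)*0) = 7*0 = 0)
k = -391 (k = -17*23 = -391)
(3441 + k) + d(w(12)) = (3441 - 391) + 0 = 3050 + 0 = 3050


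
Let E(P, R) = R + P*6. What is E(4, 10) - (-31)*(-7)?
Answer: -183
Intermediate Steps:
E(P, R) = R + 6*P
E(4, 10) - (-31)*(-7) = (10 + 6*4) - (-31)*(-7) = (10 + 24) - 1*217 = 34 - 217 = -183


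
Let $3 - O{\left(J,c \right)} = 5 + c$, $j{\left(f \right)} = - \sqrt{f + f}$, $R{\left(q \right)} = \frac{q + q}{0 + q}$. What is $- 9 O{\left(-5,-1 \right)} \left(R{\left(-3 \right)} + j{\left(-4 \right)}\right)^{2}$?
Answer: $36 \left(1 - i \sqrt{2}\right)^{2} \approx -36.0 - 101.82 i$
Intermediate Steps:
$R{\left(q \right)} = 2$ ($R{\left(q \right)} = \frac{2 q}{q} = 2$)
$j{\left(f \right)} = - \sqrt{2} \sqrt{f}$ ($j{\left(f \right)} = - \sqrt{2 f} = - \sqrt{2} \sqrt{f}$)
$O{\left(J,c \right)} = -2 - c$ ($O{\left(J,c \right)} = 3 - \left(5 + c\right) = -2 - c$)
$- 9 O{\left(-5,-1 \right)} \left(R{\left(-3 \right)} + j{\left(-4 \right)}\right)^{2} = - 9 \left(-2 - -1\right) \left(2 - \sqrt{2} \sqrt{-4}\right)^{2} = - 9 \left(-2 + 1\right) \left(2 - \sqrt{2} \cdot 2 i\right)^{2} = \left(-9\right) \left(-1\right) \left(2 - 2 i \sqrt{2}\right)^{2} = 9 \left(2 - 2 i \sqrt{2}\right)^{2}$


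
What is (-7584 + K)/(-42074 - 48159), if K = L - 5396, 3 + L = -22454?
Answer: 35437/90233 ≈ 0.39273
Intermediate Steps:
L = -22457 (L = -3 - 22454 = -22457)
K = -27853 (K = -22457 - 5396 = -27853)
(-7584 + K)/(-42074 - 48159) = (-7584 - 27853)/(-42074 - 48159) = -35437/(-90233) = -35437*(-1/90233) = 35437/90233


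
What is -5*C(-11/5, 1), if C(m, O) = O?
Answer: -5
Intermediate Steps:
-5*C(-11/5, 1) = -5*1 = -5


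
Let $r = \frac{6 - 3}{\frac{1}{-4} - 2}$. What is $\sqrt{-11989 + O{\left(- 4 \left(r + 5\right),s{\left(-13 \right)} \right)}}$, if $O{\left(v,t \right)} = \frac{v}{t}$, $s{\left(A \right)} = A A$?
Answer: $\frac{i \sqrt{18235401}}{39} \approx 109.49 i$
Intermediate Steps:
$r = - \frac{4}{3}$ ($r = \frac{3}{- \frac{1}{4} - 2} = \frac{3}{- \frac{9}{4}} = 3 \left(- \frac{4}{9}\right) = - \frac{4}{3} \approx -1.3333$)
$s{\left(A \right)} = A^{2}$
$\sqrt{-11989 + O{\left(- 4 \left(r + 5\right),s{\left(-13 \right)} \right)}} = \sqrt{-11989 + \frac{\left(-4\right) \left(- \frac{4}{3} + 5\right)}{\left(-13\right)^{2}}} = \sqrt{-11989 + \frac{\left(-4\right) \frac{11}{3}}{169}} = \sqrt{-11989 - \frac{44}{507}} = \sqrt{- \frac{6078467}{507}} = \frac{i \sqrt{18235401}}{39}$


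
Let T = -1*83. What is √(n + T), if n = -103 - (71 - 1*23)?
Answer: 3*I*√26 ≈ 15.297*I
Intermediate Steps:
n = -151 (n = -103 - (71 - 23) = -103 - 1*48 = -103 - 48 = -151)
T = -83
√(n + T) = √(-151 - 83) = √(-234) = 3*I*√26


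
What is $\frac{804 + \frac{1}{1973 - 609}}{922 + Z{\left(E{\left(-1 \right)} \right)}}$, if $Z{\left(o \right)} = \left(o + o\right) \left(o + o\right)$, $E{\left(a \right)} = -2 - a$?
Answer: $\frac{1096657}{1263064} \approx 0.86825$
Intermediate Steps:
$Z{\left(o \right)} = 4 o^{2}$ ($Z{\left(o \right)} = 2 o 2 o = 4 o^{2}$)
$\frac{804 + \frac{1}{1973 - 609}}{922 + Z{\left(E{\left(-1 \right)} \right)}} = \frac{804 + \frac{1}{1973 - 609}}{922 + 4 \left(-2 - -1\right)^{2}} = \frac{804 + \frac{1}{1364}}{922 + 4 \left(-2 + 1\right)^{2}} = \frac{804 + \frac{1}{1364}}{922 + 4 \left(-1\right)^{2}} = \frac{1096657}{1364 \left(922 + 4 \cdot 1\right)} = \frac{1096657}{1364 \left(922 + 4\right)} = \frac{1096657}{1364 \cdot 926} = \frac{1096657}{1364} \cdot \frac{1}{926} = \frac{1096657}{1263064}$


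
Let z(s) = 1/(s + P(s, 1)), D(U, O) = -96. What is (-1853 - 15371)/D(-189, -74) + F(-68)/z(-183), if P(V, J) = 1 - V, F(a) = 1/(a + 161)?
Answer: 22249/124 ≈ 179.43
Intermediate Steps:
F(a) = 1/(161 + a)
z(s) = 1 (z(s) = 1/(s + (1 - s)) = 1/1 = 1)
(-1853 - 15371)/D(-189, -74) + F(-68)/z(-183) = (-1853 - 15371)/(-96) + 1/((161 - 68)*1) = -17224*(-1/96) + 1/93 = 2153/12 + (1/93)*1 = 2153/12 + 1/93 = 22249/124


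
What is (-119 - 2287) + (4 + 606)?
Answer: -1796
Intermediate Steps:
(-119 - 2287) + (4 + 606) = -2406 + 610 = -1796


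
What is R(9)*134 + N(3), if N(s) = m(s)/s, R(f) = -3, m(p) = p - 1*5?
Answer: -1208/3 ≈ -402.67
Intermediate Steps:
m(p) = -5 + p (m(p) = p - 5 = -5 + p)
N(s) = (-5 + s)/s
R(9)*134 + N(3) = -3*134 + (-5 + 3)/3 = -402 + (1/3)*(-2) = -402 - 2/3 = -1208/3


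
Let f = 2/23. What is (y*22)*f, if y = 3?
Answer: 132/23 ≈ 5.7391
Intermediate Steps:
f = 2/23 (f = 2*(1/23) = 2/23 ≈ 0.086957)
(y*22)*f = (3*22)*(2/23) = 66*(2/23) = 132/23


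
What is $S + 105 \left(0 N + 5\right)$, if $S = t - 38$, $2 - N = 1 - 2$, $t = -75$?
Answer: $412$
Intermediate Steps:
$N = 3$ ($N = 2 - \left(1 - 2\right) = 2 - -1 = 2 + 1 = 3$)
$S = -113$ ($S = -75 - 38 = -113$)
$S + 105 \left(0 N + 5\right) = -113 + 105 \left(0 \cdot 3 + 5\right) = -113 + 105 \left(0 + 5\right) = -113 + 105 \cdot 5 = -113 + 525 = 412$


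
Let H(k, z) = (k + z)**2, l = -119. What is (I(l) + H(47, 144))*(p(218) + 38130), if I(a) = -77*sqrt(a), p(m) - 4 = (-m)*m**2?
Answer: -376560457138 + 794801546*I*sqrt(119) ≈ -3.7656e+11 + 8.6703e+9*I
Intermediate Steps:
p(m) = 4 - m**3 (p(m) = 4 + (-m)*m**2 = 4 - m**3)
(I(l) + H(47, 144))*(p(218) + 38130) = (-77*I*sqrt(119) + (47 + 144)**2)*((4 - 1*218**3) + 38130) = (-77*I*sqrt(119) + 191**2)*((4 - 1*10360232) + 38130) = (-77*I*sqrt(119) + 36481)*((4 - 10360232) + 38130) = (36481 - 77*I*sqrt(119))*(-10360228 + 38130) = (36481 - 77*I*sqrt(119))*(-10322098) = -376560457138 + 794801546*I*sqrt(119)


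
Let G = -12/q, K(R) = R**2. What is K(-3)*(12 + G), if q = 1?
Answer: 0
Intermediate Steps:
G = -12 (G = -12/1 = -12*1 = -12)
K(-3)*(12 + G) = (-3)**2*(12 - 12) = 9*0 = 0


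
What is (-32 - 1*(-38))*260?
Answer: 1560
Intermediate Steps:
(-32 - 1*(-38))*260 = (-32 + 38)*260 = 6*260 = 1560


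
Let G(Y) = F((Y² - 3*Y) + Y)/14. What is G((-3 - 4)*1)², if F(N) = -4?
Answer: 4/49 ≈ 0.081633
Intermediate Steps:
G(Y) = -2/7 (G(Y) = -4/14 = -4*1/14 = -2/7)
G((-3 - 4)*1)² = (-2/7)² = 4/49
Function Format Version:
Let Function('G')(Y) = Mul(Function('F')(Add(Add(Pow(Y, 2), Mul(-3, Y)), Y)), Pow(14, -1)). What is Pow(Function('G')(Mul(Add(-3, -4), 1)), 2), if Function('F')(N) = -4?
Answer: Rational(4, 49) ≈ 0.081633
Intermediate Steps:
Function('G')(Y) = Rational(-2, 7) (Function('G')(Y) = Mul(-4, Pow(14, -1)) = Mul(-4, Rational(1, 14)) = Rational(-2, 7))
Pow(Function('G')(Mul(Add(-3, -4), 1)), 2) = Pow(Rational(-2, 7), 2) = Rational(4, 49)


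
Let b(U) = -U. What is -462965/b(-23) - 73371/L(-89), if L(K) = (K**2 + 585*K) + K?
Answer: -20476643312/1017359 ≈ -20127.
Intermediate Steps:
L(K) = K**2 + 586*K
-462965/b(-23) - 73371/L(-89) = -462965/((-1*(-23))) - 73371*(-1/(89*(586 - 89))) = -462965/23 - 73371/((-89*497)) = -462965*1/23 - 73371/(-44233) = -462965/23 - 73371*(-1/44233) = -462965/23 + 73371/44233 = -20476643312/1017359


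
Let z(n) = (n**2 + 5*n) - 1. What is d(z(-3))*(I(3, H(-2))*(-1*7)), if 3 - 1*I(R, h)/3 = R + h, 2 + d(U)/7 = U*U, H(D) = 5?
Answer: 34545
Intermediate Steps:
z(n) = -1 + n**2 + 5*n
d(U) = -14 + 7*U**2 (d(U) = -14 + 7*(U*U) = -14 + 7*U**2)
I(R, h) = 9 - 3*R - 3*h (I(R, h) = 9 - 3*(R + h) = 9 + (-3*R - 3*h) = 9 - 3*R - 3*h)
d(z(-3))*(I(3, H(-2))*(-1*7)) = (-14 + 7*(-1 + (-3)**2 + 5*(-3))**2)*((9 - 3*3 - 3*5)*(-1*7)) = (-14 + 7*(-1 + 9 - 15)**2)*((9 - 9 - 15)*(-7)) = (-14 + 7*(-7)**2)*(-15*(-7)) = (-14 + 7*49)*105 = (-14 + 343)*105 = 329*105 = 34545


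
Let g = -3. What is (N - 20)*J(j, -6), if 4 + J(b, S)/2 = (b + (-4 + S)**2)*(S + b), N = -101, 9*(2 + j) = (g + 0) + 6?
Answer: 1650682/9 ≈ 1.8341e+5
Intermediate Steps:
j = -5/3 (j = -2 + ((-3 + 0) + 6)/9 = -2 + (-3 + 6)/9 = -2 + (1/9)*3 = -2 + 1/3 = -5/3 ≈ -1.6667)
J(b, S) = -8 + 2*(S + b)*(b + (-4 + S)**2) (J(b, S) = -8 + 2*((b + (-4 + S)**2)*(S + b)) = -8 + 2*((S + b)*(b + (-4 + S)**2)) = -8 + 2*(S + b)*(b + (-4 + S)**2))
(N - 20)*J(j, -6) = (-101 - 20)*(-8 + 2*(-5/3)**2 + 2*(-6)*(-5/3) + 2*(-6)*(-4 - 6)**2 + 2*(-5/3)*(-4 - 6)**2) = -121*(-8 + 2*(25/9) + 20 + 2*(-6)*(-10)**2 + 2*(-5/3)*(-10)**2) = -121*(-8 + 50/9 + 20 + 2*(-6)*100 + 2*(-5/3)*100) = -121*(-8 + 50/9 + 20 - 1200 - 1000/3) = -121*(-13642/9) = 1650682/9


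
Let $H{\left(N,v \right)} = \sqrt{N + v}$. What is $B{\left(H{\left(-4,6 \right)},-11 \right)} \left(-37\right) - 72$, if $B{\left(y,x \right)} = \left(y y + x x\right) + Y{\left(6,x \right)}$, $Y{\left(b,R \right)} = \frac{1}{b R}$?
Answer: $- \frac{305081}{66} \approx -4622.4$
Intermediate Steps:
$Y{\left(b,R \right)} = \frac{1}{R b}$
$B{\left(y,x \right)} = x^{2} + y^{2} + \frac{1}{6 x}$ ($B{\left(y,x \right)} = \left(y y + x x\right) + \frac{1}{x 6} = \left(y^{2} + x^{2}\right) + \frac{1}{x} \frac{1}{6} = \left(x^{2} + y^{2}\right) + \frac{1}{6 x} = x^{2} + y^{2} + \frac{1}{6 x}$)
$B{\left(H{\left(-4,6 \right)},-11 \right)} \left(-37\right) - 72 = \left(\left(-11\right)^{2} + \left(\sqrt{-4 + 6}\right)^{2} + \frac{1}{6 \left(-11\right)}\right) \left(-37\right) - 72 = \left(121 + \left(\sqrt{2}\right)^{2} + \frac{1}{6} \left(- \frac{1}{11}\right)\right) \left(-37\right) - 72 = \left(121 + 2 - \frac{1}{66}\right) \left(-37\right) - 72 = \frac{8117}{66} \left(-37\right) - 72 = - \frac{300329}{66} - 72 = - \frac{305081}{66}$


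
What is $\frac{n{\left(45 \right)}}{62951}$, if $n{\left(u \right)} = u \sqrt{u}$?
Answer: $\frac{135 \sqrt{5}}{62951} \approx 0.0047953$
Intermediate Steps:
$n{\left(u \right)} = u^{\frac{3}{2}}$
$\frac{n{\left(45 \right)}}{62951} = \frac{45^{\frac{3}{2}}}{62951} = 135 \sqrt{5} \cdot \frac{1}{62951} = \frac{135 \sqrt{5}}{62951}$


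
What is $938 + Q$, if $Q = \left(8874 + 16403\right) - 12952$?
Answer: $13263$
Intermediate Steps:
$Q = 12325$ ($Q = 25277 - 12952 = 12325$)
$938 + Q = 938 + 12325 = 13263$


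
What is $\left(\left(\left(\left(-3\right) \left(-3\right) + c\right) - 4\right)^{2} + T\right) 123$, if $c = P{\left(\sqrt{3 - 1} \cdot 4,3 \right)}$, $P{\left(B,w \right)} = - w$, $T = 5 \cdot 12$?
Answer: $7872$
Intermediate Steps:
$T = 60$
$c = -3$ ($c = \left(-1\right) 3 = -3$)
$\left(\left(\left(\left(-3\right) \left(-3\right) + c\right) - 4\right)^{2} + T\right) 123 = \left(\left(\left(\left(-3\right) \left(-3\right) - 3\right) - 4\right)^{2} + 60\right) 123 = \left(\left(\left(9 - 3\right) - 4\right)^{2} + 60\right) 123 = \left(\left(6 - 4\right)^{2} + 60\right) 123 = \left(2^{2} + 60\right) 123 = \left(4 + 60\right) 123 = 64 \cdot 123 = 7872$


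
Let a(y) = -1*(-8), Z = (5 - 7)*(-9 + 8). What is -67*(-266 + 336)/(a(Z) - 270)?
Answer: 2345/131 ≈ 17.901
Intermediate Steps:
Z = 2 (Z = -2*(-1) = 2)
a(y) = 8
-67*(-266 + 336)/(a(Z) - 270) = -67*(-266 + 336)/(8 - 270) = -4690/(-262) = -4690*(-1)/262 = -67*(-35/131) = 2345/131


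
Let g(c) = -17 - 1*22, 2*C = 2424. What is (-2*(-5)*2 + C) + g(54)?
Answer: 1193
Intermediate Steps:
C = 1212 (C = (½)*2424 = 1212)
g(c) = -39 (g(c) = -17 - 22 = -39)
(-2*(-5)*2 + C) + g(54) = (-2*(-5)*2 + 1212) - 39 = (10*2 + 1212) - 39 = (20 + 1212) - 39 = 1232 - 39 = 1193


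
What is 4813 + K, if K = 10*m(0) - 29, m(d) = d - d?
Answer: 4784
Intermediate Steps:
m(d) = 0
K = -29 (K = 10*0 - 29 = 0 - 29 = -29)
4813 + K = 4813 - 29 = 4784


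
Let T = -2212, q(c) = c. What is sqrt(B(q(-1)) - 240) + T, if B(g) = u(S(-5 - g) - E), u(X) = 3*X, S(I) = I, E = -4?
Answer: -2212 + 4*I*sqrt(15) ≈ -2212.0 + 15.492*I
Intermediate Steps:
B(g) = -3 - 3*g (B(g) = 3*((-5 - g) - 1*(-4)) = 3*((-5 - g) + 4) = 3*(-1 - g) = -3 - 3*g)
sqrt(B(q(-1)) - 240) + T = sqrt((-3 - 3*(-1)) - 240) - 2212 = sqrt((-3 + 3) - 240) - 2212 = sqrt(0 - 240) - 2212 = sqrt(-240) - 2212 = 4*I*sqrt(15) - 2212 = -2212 + 4*I*sqrt(15)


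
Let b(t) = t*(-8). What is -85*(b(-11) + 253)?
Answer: -28985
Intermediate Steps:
b(t) = -8*t
-85*(b(-11) + 253) = -85*(-8*(-11) + 253) = -85*(88 + 253) = -85*341 = -28985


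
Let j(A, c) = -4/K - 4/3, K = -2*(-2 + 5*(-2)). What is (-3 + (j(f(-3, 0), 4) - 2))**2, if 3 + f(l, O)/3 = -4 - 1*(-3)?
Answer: 169/4 ≈ 42.250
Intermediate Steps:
K = 24 (K = -2*(-2 - 10) = -2*(-12) = 24)
f(l, O) = -12 (f(l, O) = -9 + 3*(-4 - 1*(-3)) = -9 + 3*(-4 + 3) = -9 + 3*(-1) = -9 - 3 = -12)
j(A, c) = -3/2 (j(A, c) = -4/24 - 4/3 = -4*1/24 - 4*1/3 = -1/6 - 4/3 = -3/2)
(-3 + (j(f(-3, 0), 4) - 2))**2 = (-3 + (-3/2 - 2))**2 = (-3 - 7/2)**2 = (-13/2)**2 = 169/4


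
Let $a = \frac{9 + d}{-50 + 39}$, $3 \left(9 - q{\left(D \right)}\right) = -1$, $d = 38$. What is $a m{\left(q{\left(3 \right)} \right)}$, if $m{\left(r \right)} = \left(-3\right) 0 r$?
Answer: $0$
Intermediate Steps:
$q{\left(D \right)} = \frac{28}{3}$ ($q{\left(D \right)} = 9 - - \frac{1}{3} = 9 + \frac{1}{3} = \frac{28}{3}$)
$m{\left(r \right)} = 0$ ($m{\left(r \right)} = 0 r = 0$)
$a = - \frac{47}{11}$ ($a = \frac{9 + 38}{-50 + 39} = \frac{47}{-11} = 47 \left(- \frac{1}{11}\right) = - \frac{47}{11} \approx -4.2727$)
$a m{\left(q{\left(3 \right)} \right)} = \left(- \frac{47}{11}\right) 0 = 0$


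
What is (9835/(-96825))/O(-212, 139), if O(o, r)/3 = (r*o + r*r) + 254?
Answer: 1967/574733835 ≈ 3.4225e-6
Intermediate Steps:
O(o, r) = 762 + 3*r**2 + 3*o*r (O(o, r) = 3*((r*o + r*r) + 254) = 3*((o*r + r**2) + 254) = 3*((r**2 + o*r) + 254) = 3*(254 + r**2 + o*r) = 762 + 3*r**2 + 3*o*r)
(9835/(-96825))/O(-212, 139) = (9835/(-96825))/(762 + 3*139**2 + 3*(-212)*139) = (9835*(-1/96825))/(762 + 3*19321 - 88404) = -1967/(19365*(762 + 57963 - 88404)) = -1967/19365/(-29679) = -1967/19365*(-1/29679) = 1967/574733835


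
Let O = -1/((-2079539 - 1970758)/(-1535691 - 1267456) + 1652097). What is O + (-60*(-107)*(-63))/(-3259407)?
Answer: 624358458943821977/5031519206398807764 ≈ 0.12409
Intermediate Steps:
O = -2803147/4631074799556 (O = -1/(-4050297/(-2803147) + 1652097) = -1/(-4050297*(-1/2803147) + 1652097) = -1/(4050297/2803147 + 1652097) = -1/4631074799556/2803147 = -1*2803147/4631074799556 = -2803147/4631074799556 ≈ -6.0529e-7)
O + (-60*(-107)*(-63))/(-3259407) = -2803147/4631074799556 + (-60*(-107)*(-63))/(-3259407) = -2803147/4631074799556 + (6420*(-63))*(-1/3259407) = -2803147/4631074799556 - 404460*(-1/3259407) = -2803147/4631074799556 + 134820/1086469 = 624358458943821977/5031519206398807764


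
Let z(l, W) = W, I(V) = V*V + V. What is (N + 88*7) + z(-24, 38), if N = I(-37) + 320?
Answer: 2306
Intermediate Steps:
I(V) = V + V² (I(V) = V² + V = V + V²)
N = 1652 (N = -37*(1 - 37) + 320 = -37*(-36) + 320 = 1332 + 320 = 1652)
(N + 88*7) + z(-24, 38) = (1652 + 88*7) + 38 = (1652 + 616) + 38 = 2268 + 38 = 2306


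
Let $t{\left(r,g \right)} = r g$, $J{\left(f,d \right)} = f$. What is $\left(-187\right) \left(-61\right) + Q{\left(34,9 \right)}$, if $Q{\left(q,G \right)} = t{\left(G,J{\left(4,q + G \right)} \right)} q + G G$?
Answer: $12712$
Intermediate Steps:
$t{\left(r,g \right)} = g r$
$Q{\left(q,G \right)} = G^{2} + 4 G q$ ($Q{\left(q,G \right)} = 4 G q + G G = 4 G q + G^{2} = G^{2} + 4 G q$)
$\left(-187\right) \left(-61\right) + Q{\left(34,9 \right)} = \left(-187\right) \left(-61\right) + 9 \left(9 + 4 \cdot 34\right) = 11407 + 9 \left(9 + 136\right) = 11407 + 9 \cdot 145 = 11407 + 1305 = 12712$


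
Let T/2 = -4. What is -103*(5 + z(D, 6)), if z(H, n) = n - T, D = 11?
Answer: -1957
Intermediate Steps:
T = -8 (T = 2*(-4) = -8)
z(H, n) = 8 + n (z(H, n) = n - 1*(-8) = n + 8 = 8 + n)
-103*(5 + z(D, 6)) = -103*(5 + (8 + 6)) = -103*(5 + 14) = -103*19 = -1957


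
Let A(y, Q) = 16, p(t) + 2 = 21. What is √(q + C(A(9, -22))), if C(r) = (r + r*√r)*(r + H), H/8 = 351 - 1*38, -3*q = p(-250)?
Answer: √1814343/3 ≈ 448.99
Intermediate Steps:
p(t) = 19 (p(t) = -2 + 21 = 19)
q = -19/3 (q = -⅓*19 = -19/3 ≈ -6.3333)
H = 2504 (H = 8*(351 - 1*38) = 8*(351 - 38) = 8*313 = 2504)
C(r) = (2504 + r)*(r + r^(3/2)) (C(r) = (r + r*√r)*(r + 2504) = (r + r^(3/2))*(2504 + r) = (2504 + r)*(r + r^(3/2)))
√(q + C(A(9, -22))) = √(-19/3 + (16² + 16^(5/2) + 2504*16 + 2504*16^(3/2))) = √(-19/3 + (256 + 1024 + 40064 + 2504*64)) = √(-19/3 + (256 + 1024 + 40064 + 160256)) = √(-19/3 + 201600) = √(604781/3) = √1814343/3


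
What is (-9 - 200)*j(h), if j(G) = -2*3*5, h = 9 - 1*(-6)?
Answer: 6270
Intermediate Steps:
h = 15 (h = 9 + 6 = 15)
j(G) = -30 (j(G) = -6*5 = -30)
(-9 - 200)*j(h) = (-9 - 200)*(-30) = -209*(-30) = 6270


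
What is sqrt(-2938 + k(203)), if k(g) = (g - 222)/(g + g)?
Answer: I*sqrt(484295882)/406 ≈ 54.204*I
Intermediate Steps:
k(g) = (-222 + g)/(2*g) (k(g) = (-222 + g)/((2*g)) = (-222 + g)*(1/(2*g)) = (-222 + g)/(2*g))
sqrt(-2938 + k(203)) = sqrt(-2938 + (1/2)*(-222 + 203)/203) = sqrt(-2938 + (1/2)*(1/203)*(-19)) = sqrt(-2938 - 19/406) = sqrt(-1192847/406) = I*sqrt(484295882)/406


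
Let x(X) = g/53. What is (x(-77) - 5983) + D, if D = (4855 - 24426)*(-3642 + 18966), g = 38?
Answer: -15895335273/53 ≈ -2.9991e+8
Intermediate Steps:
x(X) = 38/53
D = -299906004 (D = -19571*15324 = -299906004)
(x(-77) - 5983) + D = (38/53 - 5983) - 299906004 = -317061/53 - 299906004 = -15895335273/53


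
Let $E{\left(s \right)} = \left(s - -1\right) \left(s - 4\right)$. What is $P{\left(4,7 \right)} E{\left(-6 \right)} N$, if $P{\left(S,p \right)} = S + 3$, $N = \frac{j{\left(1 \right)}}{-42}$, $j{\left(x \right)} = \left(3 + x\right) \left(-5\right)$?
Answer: $\frac{500}{3} \approx 166.67$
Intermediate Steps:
$j{\left(x \right)} = -15 - 5 x$
$E{\left(s \right)} = \left(1 + s\right) \left(-4 + s\right)$ ($E{\left(s \right)} = \left(s + 1\right) \left(-4 + s\right) = \left(1 + s\right) \left(-4 + s\right)$)
$N = \frac{10}{21}$ ($N = \frac{-15 - 5}{-42} = \left(-15 - 5\right) \left(- \frac{1}{42}\right) = \left(-20\right) \left(- \frac{1}{42}\right) = \frac{10}{21} \approx 0.47619$)
$P{\left(S,p \right)} = 3 + S$
$P{\left(4,7 \right)} E{\left(-6 \right)} N = \left(3 + 4\right) \left(-4 + \left(-6\right)^{2} - -18\right) \frac{10}{21} = 7 \left(-4 + 36 + 18\right) \frac{10}{21} = 7 \cdot 50 \cdot \frac{10}{21} = 350 \cdot \frac{10}{21} = \frac{500}{3}$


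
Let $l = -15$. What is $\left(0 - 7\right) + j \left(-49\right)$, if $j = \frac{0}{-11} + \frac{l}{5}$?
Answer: $140$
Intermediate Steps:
$j = -3$ ($j = \frac{0}{-11} - \frac{15}{5} = 0 \left(- \frac{1}{11}\right) - 3 = 0 - 3 = -3$)
$\left(0 - 7\right) + j \left(-49\right) = \left(0 - 7\right) - -147 = -7 + 147 = 140$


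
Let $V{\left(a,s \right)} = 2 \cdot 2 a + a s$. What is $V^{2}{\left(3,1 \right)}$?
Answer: $225$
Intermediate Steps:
$V{\left(a,s \right)} = 4 a + a s$
$V^{2}{\left(3,1 \right)} = \left(3 \left(4 + 1\right)\right)^{2} = \left(3 \cdot 5\right)^{2} = 15^{2} = 225$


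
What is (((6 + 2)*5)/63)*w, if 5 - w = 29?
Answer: -320/21 ≈ -15.238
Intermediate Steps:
w = -24 (w = 5 - 1*29 = 5 - 29 = -24)
(((6 + 2)*5)/63)*w = (((6 + 2)*5)/63)*(-24) = ((8*5)/63)*(-24) = ((1/63)*40)*(-24) = (40/63)*(-24) = -320/21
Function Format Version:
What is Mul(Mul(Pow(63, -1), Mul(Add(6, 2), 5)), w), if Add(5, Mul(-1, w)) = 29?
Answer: Rational(-320, 21) ≈ -15.238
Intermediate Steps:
w = -24 (w = Add(5, Mul(-1, 29)) = Add(5, -29) = -24)
Mul(Mul(Pow(63, -1), Mul(Add(6, 2), 5)), w) = Mul(Mul(Pow(63, -1), Mul(Add(6, 2), 5)), -24) = Mul(Mul(Rational(1, 63), Mul(8, 5)), -24) = Mul(Mul(Rational(1, 63), 40), -24) = Mul(Rational(40, 63), -24) = Rational(-320, 21)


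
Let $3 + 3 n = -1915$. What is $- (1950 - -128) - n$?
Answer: $- \frac{4316}{3} \approx -1438.7$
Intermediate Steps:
$n = - \frac{1918}{3}$ ($n = -1 + \frac{1}{3} \left(-1915\right) = -1 - \frac{1915}{3} = - \frac{1918}{3} \approx -639.33$)
$- (1950 - -128) - n = - (1950 - -128) - - \frac{1918}{3} = - (1950 + 128) + \frac{1918}{3} = \left(-1\right) 2078 + \frac{1918}{3} = -2078 + \frac{1918}{3} = - \frac{4316}{3}$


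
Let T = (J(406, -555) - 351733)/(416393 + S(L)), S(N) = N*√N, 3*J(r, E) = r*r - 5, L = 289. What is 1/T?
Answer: -631959/445184 ≈ -1.4195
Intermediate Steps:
J(r, E) = -5/3 + r²/3 (J(r, E) = (r*r - 5)/3 = (r² - 5)/3 = (-5 + r²)/3 = -5/3 + r²/3)
S(N) = N^(3/2)
T = -445184/631959 (T = ((-5/3 + (⅓)*406²) - 351733)/(416393 + 289^(3/2)) = ((-5/3 + (⅓)*164836) - 351733)/(416393 + 4913) = ((-5/3 + 164836/3) - 351733)/421306 = (164831/3 - 351733)*(1/421306) = -890368/3*1/421306 = -445184/631959 ≈ -0.70445)
1/T = 1/(-445184/631959) = -631959/445184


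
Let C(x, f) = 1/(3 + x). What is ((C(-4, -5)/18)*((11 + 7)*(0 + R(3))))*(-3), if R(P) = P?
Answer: 9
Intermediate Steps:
((C(-4, -5)/18)*((11 + 7)*(0 + R(3))))*(-3) = ((1/((3 - 4)*18))*((11 + 7)*(0 + 3)))*(-3) = (((1/18)/(-1))*(18*3))*(-3) = (-1*1/18*54)*(-3) = -1/18*54*(-3) = -3*(-3) = 9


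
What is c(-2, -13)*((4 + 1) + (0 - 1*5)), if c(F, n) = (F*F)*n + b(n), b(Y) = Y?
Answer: 0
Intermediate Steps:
c(F, n) = n + n*F² (c(F, n) = (F*F)*n + n = F²*n + n = n*F² + n = n + n*F²)
c(-2, -13)*((4 + 1) + (0 - 1*5)) = (-13*(1 + (-2)²))*((4 + 1) + (0 - 1*5)) = (-13*(1 + 4))*(5 + (0 - 5)) = (-13*5)*(5 - 5) = -65*0 = 0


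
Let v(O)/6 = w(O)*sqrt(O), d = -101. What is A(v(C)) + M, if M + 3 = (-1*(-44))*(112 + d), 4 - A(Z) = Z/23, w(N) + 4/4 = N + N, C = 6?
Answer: 485 - 66*sqrt(6)/23 ≈ 477.97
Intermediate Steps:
w(N) = -1 + 2*N (w(N) = -1 + (N + N) = -1 + 2*N)
v(O) = 6*sqrt(O)*(-1 + 2*O) (v(O) = 6*((-1 + 2*O)*sqrt(O)) = 6*(sqrt(O)*(-1 + 2*O)) = 6*sqrt(O)*(-1 + 2*O))
A(Z) = 4 - Z/23
M = 481 (M = -3 + (-1*(-44))*(112 - 101) = -3 + 44*11 = -3 + 484 = 481)
A(v(C)) + M = (4 - sqrt(6)*(-6 + 12*6)/23) + 481 = (4 - sqrt(6)*(-6 + 72)/23) + 481 = (4 - sqrt(6)*66/23) + 481 = (4 - 66*sqrt(6)/23) + 481 = 485 - 66*sqrt(6)/23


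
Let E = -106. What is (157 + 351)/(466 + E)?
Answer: 127/90 ≈ 1.4111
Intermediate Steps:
(157 + 351)/(466 + E) = (157 + 351)/(466 - 106) = 508/360 = 508*(1/360) = 127/90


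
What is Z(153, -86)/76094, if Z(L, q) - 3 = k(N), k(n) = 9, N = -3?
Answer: 6/38047 ≈ 0.00015770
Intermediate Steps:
Z(L, q) = 12 (Z(L, q) = 3 + 9 = 12)
Z(153, -86)/76094 = 12/76094 = 12*(1/76094) = 6/38047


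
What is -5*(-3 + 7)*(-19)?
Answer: 380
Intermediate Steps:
-5*(-3 + 7)*(-19) = -5*4*(-19) = -20*(-19) = 380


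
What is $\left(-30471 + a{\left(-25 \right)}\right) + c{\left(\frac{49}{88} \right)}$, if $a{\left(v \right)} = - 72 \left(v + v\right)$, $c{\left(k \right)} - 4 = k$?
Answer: $- \frac{2364247}{88} \approx -26866.0$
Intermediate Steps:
$c{\left(k \right)} = 4 + k$
$a{\left(v \right)} = - 144 v$ ($a{\left(v \right)} = - 72 \cdot 2 v = - 144 v$)
$\left(-30471 + a{\left(-25 \right)}\right) + c{\left(\frac{49}{88} \right)} = \left(-30471 - -3600\right) + \left(4 + \frac{49}{88}\right) = \left(-30471 + 3600\right) + \left(4 + 49 \cdot \frac{1}{88}\right) = -26871 + \left(4 + \frac{49}{88}\right) = -26871 + \frac{401}{88} = - \frac{2364247}{88}$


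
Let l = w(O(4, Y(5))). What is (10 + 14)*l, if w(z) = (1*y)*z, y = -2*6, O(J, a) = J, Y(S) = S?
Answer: -1152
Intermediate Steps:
y = -12
w(z) = -12*z (w(z) = (1*(-12))*z = -12*z)
l = -48 (l = -12*4 = -48)
(10 + 14)*l = (10 + 14)*(-48) = 24*(-48) = -1152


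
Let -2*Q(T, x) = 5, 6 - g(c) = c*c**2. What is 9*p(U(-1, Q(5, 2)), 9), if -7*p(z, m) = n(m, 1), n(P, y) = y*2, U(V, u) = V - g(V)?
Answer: -18/7 ≈ -2.5714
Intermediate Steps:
g(c) = 6 - c**3 (g(c) = 6 - c*c**2 = 6 - c**3)
Q(T, x) = -5/2 (Q(T, x) = -1/2*5 = -5/2)
U(V, u) = -6 + V + V**3 (U(V, u) = V - (6 - V**3) = V + (-6 + V**3) = -6 + V + V**3)
n(P, y) = 2*y
p(z, m) = -2/7
9*p(U(-1, Q(5, 2)), 9) = 9*(-2/7) = -18/7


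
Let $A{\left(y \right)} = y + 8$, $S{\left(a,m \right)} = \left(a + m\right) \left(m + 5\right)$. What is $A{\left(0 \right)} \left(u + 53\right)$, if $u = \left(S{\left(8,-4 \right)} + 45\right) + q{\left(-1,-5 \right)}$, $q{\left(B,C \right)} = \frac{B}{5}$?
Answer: $\frac{4072}{5} \approx 814.4$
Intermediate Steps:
$q{\left(B,C \right)} = \frac{B}{5}$ ($q{\left(B,C \right)} = B \frac{1}{5} = \frac{B}{5}$)
$S{\left(a,m \right)} = \left(5 + m\right) \left(a + m\right)$ ($S{\left(a,m \right)} = \left(a + m\right) \left(5 + m\right) = \left(5 + m\right) \left(a + m\right)$)
$A{\left(y \right)} = 8 + y$
$u = \frac{244}{5}$ ($u = \left(\left(\left(-4\right)^{2} + 5 \cdot 8 + 5 \left(-4\right) + 8 \left(-4\right)\right) + 45\right) + \frac{1}{5} \left(-1\right) = \left(\left(16 + 40 - 20 - 32\right) + 45\right) - \frac{1}{5} = \left(4 + 45\right) - \frac{1}{5} = 49 - \frac{1}{5} = \frac{244}{5} \approx 48.8$)
$A{\left(0 \right)} \left(u + 53\right) = \left(8 + 0\right) \left(\frac{244}{5} + 53\right) = 8 \cdot \frac{509}{5} = \frac{4072}{5}$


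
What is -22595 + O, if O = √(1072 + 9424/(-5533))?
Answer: -22595 + 4*√2047885026/5533 ≈ -22562.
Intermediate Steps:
O = 4*√2047885026/5533 (O = √(1072 + 9424*(-1/5533)) = √(1072 - 9424/5533) = √(5921952/5533) = 4*√2047885026/5533 ≈ 32.715)
-22595 + O = -22595 + 4*√2047885026/5533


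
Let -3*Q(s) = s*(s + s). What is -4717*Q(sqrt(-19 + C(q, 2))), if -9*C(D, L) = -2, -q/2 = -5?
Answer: -1594346/27 ≈ -59050.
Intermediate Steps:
q = 10 (q = -2*(-5) = 10)
C(D, L) = 2/9 (C(D, L) = -1/9*(-2) = 2/9)
Q(s) = -2*s**2/3 (Q(s) = -s*(s + s)/3 = -s*2*s/3 = -2*s**2/3)
-4717*Q(sqrt(-19 + C(q, 2))) = -(-9434)*(sqrt(-19 + 2/9))**2/3 = -(-9434)*(sqrt(-169/9))**2/3 = -(-9434)*(13*I/3)**2/3 = -(-9434)*(-169)/(3*9) = -4717*338/27 = -1594346/27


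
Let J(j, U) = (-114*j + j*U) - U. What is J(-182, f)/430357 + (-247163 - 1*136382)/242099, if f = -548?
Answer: -135759549397/104188999343 ≈ -1.3030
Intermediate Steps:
J(j, U) = -U - 114*j + U*j (J(j, U) = (-114*j + U*j) - U = -U - 114*j + U*j)
J(-182, f)/430357 + (-247163 - 1*136382)/242099 = (-1*(-548) - 114*(-182) - 548*(-182))/430357 + (-247163 - 1*136382)/242099 = (548 + 20748 + 99736)*(1/430357) + (-247163 - 136382)*(1/242099) = 121032*(1/430357) - 383545*1/242099 = 121032/430357 - 383545/242099 = -135759549397/104188999343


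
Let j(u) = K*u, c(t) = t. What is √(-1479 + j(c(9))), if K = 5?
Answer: I*√1434 ≈ 37.868*I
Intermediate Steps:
j(u) = 5*u
√(-1479 + j(c(9))) = √(-1479 + 5*9) = √(-1479 + 45) = √(-1434) = I*√1434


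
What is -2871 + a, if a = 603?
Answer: -2268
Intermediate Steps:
-2871 + a = -2871 + 603 = -2268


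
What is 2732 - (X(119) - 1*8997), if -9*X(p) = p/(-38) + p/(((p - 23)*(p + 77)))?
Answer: 5391051779/459648 ≈ 11729.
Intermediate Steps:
X(p) = p/342 - p/(9*(-23 + p)*(77 + p)) (X(p) = -(p/(-38) + p/(((p - 23)*(p + 77))))/9 = -(p*(-1/38) + p/(((-23 + p)*(77 + p))))/9 = -(-p/38 + p*(1/((-23 + p)*(77 + p))))/9 = -(-p/38 + p/((-23 + p)*(77 + p)))/9 = p/342 - p/(9*(-23 + p)*(77 + p)))
2732 - (X(119) - 1*8997) = 2732 - ((1/342)*119*(-1809 + 119² + 54*119)/(-1771 + 119² + 54*119) - 1*8997) = 2732 - ((1/342)*119*(-1809 + 14161 + 6426)/(-1771 + 14161 + 6426) - 8997) = 2732 - ((1/342)*119*18778/18816 - 8997) = 2732 - ((1/342)*119*(1/18816)*18778 - 8997) = 2732 - (159613/459648 - 8997) = 2732 - 1*(-4135293443/459648) = 2732 + 4135293443/459648 = 5391051779/459648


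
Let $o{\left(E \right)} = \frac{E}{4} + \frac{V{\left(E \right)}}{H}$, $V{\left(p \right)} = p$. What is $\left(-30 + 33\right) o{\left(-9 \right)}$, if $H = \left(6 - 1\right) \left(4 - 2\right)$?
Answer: $- \frac{189}{20} \approx -9.45$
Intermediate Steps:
$H = 10$ ($H = 5 \cdot 2 = 10$)
$o{\left(E \right)} = \frac{7 E}{20}$ ($o{\left(E \right)} = \frac{E}{4} + \frac{E}{10} = \frac{7 E}{20}$)
$\left(-30 + 33\right) o{\left(-9 \right)} = \left(-30 + 33\right) \frac{7}{20} \left(-9\right) = 3 \left(- \frac{63}{20}\right) = - \frac{189}{20}$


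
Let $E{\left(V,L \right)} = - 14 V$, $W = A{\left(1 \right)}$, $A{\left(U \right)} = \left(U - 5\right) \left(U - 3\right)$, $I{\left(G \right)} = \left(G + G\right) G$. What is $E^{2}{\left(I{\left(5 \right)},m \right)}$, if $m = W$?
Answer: $490000$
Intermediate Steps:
$I{\left(G \right)} = 2 G^{2}$ ($I{\left(G \right)} = 2 G G = 2 G^{2}$)
$A{\left(U \right)} = \left(-5 + U\right) \left(-3 + U\right)$
$W = 8$ ($W = 15 + 1^{2} - 8 = 15 + 1 - 8 = 8$)
$m = 8$
$E^{2}{\left(I{\left(5 \right)},m \right)} = \left(- 14 \cdot 2 \cdot 5^{2}\right)^{2} = \left(- 14 \cdot 2 \cdot 25\right)^{2} = \left(\left(-14\right) 50\right)^{2} = \left(-700\right)^{2} = 490000$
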